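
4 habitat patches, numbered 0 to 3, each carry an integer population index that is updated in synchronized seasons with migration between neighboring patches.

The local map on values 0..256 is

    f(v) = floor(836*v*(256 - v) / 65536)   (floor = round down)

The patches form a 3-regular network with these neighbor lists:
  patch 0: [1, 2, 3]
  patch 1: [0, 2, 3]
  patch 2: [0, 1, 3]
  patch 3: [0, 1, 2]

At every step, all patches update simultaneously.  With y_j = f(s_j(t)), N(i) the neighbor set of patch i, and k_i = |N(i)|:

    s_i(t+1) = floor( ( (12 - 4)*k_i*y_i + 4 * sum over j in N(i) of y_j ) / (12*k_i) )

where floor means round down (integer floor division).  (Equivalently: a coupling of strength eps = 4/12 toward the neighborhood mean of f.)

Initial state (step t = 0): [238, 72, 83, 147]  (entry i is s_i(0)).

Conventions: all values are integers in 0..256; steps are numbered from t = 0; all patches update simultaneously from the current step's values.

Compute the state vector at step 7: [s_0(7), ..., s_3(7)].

Simulating step by step:
t=0: [238, 72, 83, 147]
t=1: [97, 161, 169, 181]
t=2: [192, 191, 187, 179]
t=3: [159, 160, 163, 169]
t=4: [194, 194, 192, 189]
t=5: [154, 154, 155, 158]
t=6: [199, 199, 199, 197]
t=7: [144, 144, 144, 146]

Answer: [144, 144, 144, 146]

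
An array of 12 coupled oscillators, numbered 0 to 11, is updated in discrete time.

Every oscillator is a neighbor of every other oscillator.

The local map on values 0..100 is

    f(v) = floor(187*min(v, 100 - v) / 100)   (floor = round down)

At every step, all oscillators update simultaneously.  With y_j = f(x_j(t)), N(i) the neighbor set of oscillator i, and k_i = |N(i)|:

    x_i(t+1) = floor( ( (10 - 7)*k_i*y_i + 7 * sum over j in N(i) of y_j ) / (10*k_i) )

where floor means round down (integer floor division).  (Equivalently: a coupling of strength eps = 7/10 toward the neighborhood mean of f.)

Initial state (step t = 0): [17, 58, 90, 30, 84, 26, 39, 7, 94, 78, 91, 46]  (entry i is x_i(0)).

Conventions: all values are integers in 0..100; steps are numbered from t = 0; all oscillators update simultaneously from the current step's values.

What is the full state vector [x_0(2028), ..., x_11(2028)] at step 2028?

Simulating step by step:
t=0: [17, 58, 90, 30, 84, 26, 39, 7, 94, 78, 91, 46]
t=1: [39, 50, 36, 44, 38, 43, 48, 34, 34, 41, 35, 52]
t=2: [74, 79, 73, 77, 74, 76, 78, 72, 72, 75, 73, 78]
t=3: [46, 44, 47, 45, 46, 45, 44, 47, 47, 46, 47, 44]
t=4: [85, 84, 85, 84, 85, 84, 84, 85, 85, 85, 85, 84]
t=5: [28, 28, 28, 28, 28, 28, 28, 28, 28, 28, 28, 28]
t=6: [52, 52, 52, 52, 52, 52, 52, 52, 52, 52, 52, 52]
t=7: [89, 89, 89, 89, 89, 89, 89, 89, 89, 89, 89, 89]
t=8: [20, 20, 20, 20, 20, 20, 20, 20, 20, 20, 20, 20]
t=9: [37, 37, 37, 37, 37, 37, 37, 37, 37, 37, 37, 37]
t=10: [69, 69, 69, 69, 69, 69, 69, 69, 69, 69, 69, 69]
t=11: [57, 57, 57, 57, 57, 57, 57, 57, 57, 57, 57, 57]
t=12: [80, 80, 80, 80, 80, 80, 80, 80, 80, 80, 80, 80]
t=13: [37, 37, 37, 37, 37, 37, 37, 37, 37, 37, 37, 37]

Answer: [80, 80, 80, 80, 80, 80, 80, 80, 80, 80, 80, 80]
Key observation: The state at step 9, [37, 37, 37, 37, 37, 37, 37, 37, 37, 37, 37, 37], reappears at step 13: the system is in a cycle of period 4 from step 9 on.  Therefore the state at step 2028 equals the state at step 9 + ((2028 - 9) mod 4) = 12, which is [80, 80, 80, 80, 80, 80, 80, 80, 80, 80, 80, 80].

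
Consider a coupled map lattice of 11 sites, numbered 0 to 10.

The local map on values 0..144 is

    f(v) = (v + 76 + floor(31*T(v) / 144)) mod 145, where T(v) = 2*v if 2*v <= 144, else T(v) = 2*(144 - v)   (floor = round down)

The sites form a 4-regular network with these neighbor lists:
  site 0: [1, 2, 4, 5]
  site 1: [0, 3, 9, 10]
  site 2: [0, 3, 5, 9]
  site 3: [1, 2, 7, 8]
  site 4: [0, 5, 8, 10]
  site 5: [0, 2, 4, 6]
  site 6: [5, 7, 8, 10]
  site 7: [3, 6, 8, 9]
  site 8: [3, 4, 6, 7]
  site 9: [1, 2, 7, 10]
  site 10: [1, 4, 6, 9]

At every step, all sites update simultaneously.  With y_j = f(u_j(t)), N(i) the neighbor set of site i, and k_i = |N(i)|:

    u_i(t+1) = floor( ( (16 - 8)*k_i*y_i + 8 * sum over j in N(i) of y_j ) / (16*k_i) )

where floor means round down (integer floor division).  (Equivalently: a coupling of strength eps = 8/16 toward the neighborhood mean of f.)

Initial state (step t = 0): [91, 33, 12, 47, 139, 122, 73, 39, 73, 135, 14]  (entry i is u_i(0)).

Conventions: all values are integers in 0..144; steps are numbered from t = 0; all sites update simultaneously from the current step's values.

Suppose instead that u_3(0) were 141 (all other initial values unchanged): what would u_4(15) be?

Simulating step by step:
t=0: [91, 33, 12, 141, 139, 122, 73, 39, 73, 135, 14]
t=1: [65, 96, 77, 84, 65, 61, 57, 91, 55, 89, 85]
t=2: [27, 41, 33, 37, 22, 20, 20, 35, 19, 42, 36]
t=3: [115, 130, 121, 124, 109, 108, 109, 121, 109, 131, 123]
t=4: [58, 64, 60, 62, 56, 55, 56, 60, 56, 65, 62]
t=5: [13, 20, 16, 17, 12, 10, 12, 16, 12, 20, 17]
t=6: [95, 101, 97, 99, 93, 92, 94, 97, 94, 102, 99]
t=7: [47, 49, 48, 48, 45, 45, 46, 48, 46, 49, 48]
t=8: [124, 54, 125, 125, 141, 141, 141, 125, 141, 54, 107]
t=9: [58, 27, 58, 58, 69, 70, 69, 59, 70, 27, 46]
t=10: [29, 92, 27, 28, 41, 26, 41, 30, 26, 92, 106]
t=11: [109, 63, 105, 106, 116, 118, 116, 110, 119, 63, 71]
t=12: [51, 30, 49, 50, 55, 58, 55, 51, 58, 30, 36]
t=13: [19, 90, 17, 17, 24, 9, 24, 19, 9, 90, 95]
t=14: [94, 58, 91, 91, 95, 96, 95, 94, 96, 58, 62]
t=15: [41, 21, 40, 40, 43, 46, 43, 41, 46, 21, 24]

Answer: u_4(15) = 43
Key observation: This trace re-runs the system from the modified initial state.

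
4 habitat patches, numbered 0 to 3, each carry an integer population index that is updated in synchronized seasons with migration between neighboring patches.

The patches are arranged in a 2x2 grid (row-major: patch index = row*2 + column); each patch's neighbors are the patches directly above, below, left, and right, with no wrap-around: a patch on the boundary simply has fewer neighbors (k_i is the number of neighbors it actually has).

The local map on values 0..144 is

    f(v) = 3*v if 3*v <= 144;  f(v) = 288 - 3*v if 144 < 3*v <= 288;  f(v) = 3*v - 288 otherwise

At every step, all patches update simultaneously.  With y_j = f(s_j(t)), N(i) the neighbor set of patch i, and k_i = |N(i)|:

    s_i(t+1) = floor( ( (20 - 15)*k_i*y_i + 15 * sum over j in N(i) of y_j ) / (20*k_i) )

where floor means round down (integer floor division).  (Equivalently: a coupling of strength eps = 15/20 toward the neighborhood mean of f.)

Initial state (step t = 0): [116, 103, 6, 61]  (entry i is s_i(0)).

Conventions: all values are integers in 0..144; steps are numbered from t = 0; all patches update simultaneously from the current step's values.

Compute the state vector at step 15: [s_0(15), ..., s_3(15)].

Simulating step by step:
t=0: [116, 103, 6, 61]
t=1: [29, 67, 66, 40]
t=2: [88, 99, 100, 96]
t=3: [13, 11, 12, 7]
t=4: [35, 30, 31, 31]
t=5: [94, 96, 97, 91]
t=6: [2, 7, 8, 4]
t=7: [18, 12, 12, 19]
t=8: [40, 50, 50, 41]
t=9: [133, 125, 125, 134]
t=10: [93, 106, 106, 93]
t=11: [24, 14, 14, 24]
t=12: [49, 64, 64, 49]
t=13: [107, 129, 129, 107]
t=14: [82, 49, 49, 82]
t=15: [116, 66, 66, 116]

Answer: [116, 66, 66, 116]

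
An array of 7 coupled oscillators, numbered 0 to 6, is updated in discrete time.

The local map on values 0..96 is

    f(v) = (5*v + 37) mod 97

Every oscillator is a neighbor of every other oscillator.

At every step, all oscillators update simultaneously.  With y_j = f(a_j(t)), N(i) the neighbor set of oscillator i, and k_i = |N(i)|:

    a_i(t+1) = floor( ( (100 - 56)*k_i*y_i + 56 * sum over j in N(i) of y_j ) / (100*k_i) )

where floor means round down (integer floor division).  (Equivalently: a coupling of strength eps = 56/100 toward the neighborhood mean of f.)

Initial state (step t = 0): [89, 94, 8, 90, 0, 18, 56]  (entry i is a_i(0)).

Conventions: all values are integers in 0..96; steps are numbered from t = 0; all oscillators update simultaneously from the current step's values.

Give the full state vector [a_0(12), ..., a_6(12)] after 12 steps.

Answer: [80, 75, 81, 80, 66, 79, 80]

Derivation:
t=0: [89, 94, 8, 90, 0, 18, 56]
t=1: [59, 34, 53, 27, 39, 37, 35]
t=2: [35, 25, 24, 46, 34, 30, 27]
t=3: [43, 59, 57, 62, 41, 67, 62]
t=4: [54, 48, 45, 54, 51, 62, 54]
t=5: [29, 52, 47, 29, 24, 43, 29]
t=6: [72, 44, 69, 72, 63, 62, 72]
t=7: [30, 49, 59, 30, 48, 47, 30]
t=8: [83, 82, 66, 83, 81, 79, 83]
t=9: [61, 60, 66, 61, 58, 54, 61]
t=10: [48, 46, 56, 48, 43, 36, 48]
t=11: [68, 65, 49, 68, 60, 48, 68]
t=12: [80, 75, 81, 80, 66, 79, 80]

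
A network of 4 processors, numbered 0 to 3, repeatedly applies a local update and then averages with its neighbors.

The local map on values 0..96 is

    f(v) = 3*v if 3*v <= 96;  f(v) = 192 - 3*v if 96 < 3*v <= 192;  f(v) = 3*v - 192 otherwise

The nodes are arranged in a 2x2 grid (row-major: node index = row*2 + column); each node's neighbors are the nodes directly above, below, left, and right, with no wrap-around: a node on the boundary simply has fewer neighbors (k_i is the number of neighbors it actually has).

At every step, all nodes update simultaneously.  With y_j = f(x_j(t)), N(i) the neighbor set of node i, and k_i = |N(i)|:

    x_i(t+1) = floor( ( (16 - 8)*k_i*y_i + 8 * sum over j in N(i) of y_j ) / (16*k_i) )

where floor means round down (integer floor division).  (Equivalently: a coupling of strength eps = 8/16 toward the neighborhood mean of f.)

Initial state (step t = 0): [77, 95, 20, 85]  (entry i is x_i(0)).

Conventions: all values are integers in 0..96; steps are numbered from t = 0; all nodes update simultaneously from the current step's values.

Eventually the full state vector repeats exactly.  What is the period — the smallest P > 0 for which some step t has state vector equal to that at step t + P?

Answer: 4
Key observation: The state at step 5, [12, 12, 12, 12], reappears at step 9 — and no state repeats earlier — so the cycle the system enters has period 4.

Derivation:
t=0: [77, 95, 20, 85]
t=1: [57, 72, 55, 69]
t=2: [23, 21, 22, 20]
t=3: [66, 63, 65, 62]
t=4: [4, 4, 4, 4]
t=5: [12, 12, 12, 12]
t=6: [36, 36, 36, 36]
t=7: [84, 84, 84, 84]
t=8: [60, 60, 60, 60]
t=9: [12, 12, 12, 12]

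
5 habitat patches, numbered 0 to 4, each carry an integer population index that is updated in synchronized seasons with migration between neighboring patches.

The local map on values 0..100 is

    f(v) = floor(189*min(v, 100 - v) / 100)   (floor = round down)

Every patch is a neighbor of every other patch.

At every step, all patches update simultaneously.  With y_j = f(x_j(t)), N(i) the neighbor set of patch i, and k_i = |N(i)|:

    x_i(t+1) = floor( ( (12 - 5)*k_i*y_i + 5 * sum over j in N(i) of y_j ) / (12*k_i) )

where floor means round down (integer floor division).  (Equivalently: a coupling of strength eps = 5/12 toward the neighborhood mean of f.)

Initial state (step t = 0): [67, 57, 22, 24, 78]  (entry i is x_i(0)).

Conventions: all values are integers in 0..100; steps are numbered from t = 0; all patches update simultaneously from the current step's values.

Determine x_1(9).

Simulating step by step:
t=0: [67, 57, 22, 24, 78]
t=1: [57, 66, 47, 49, 47]
t=2: [81, 73, 85, 87, 85]
t=3: [34, 41, 30, 28, 30]
t=4: [62, 68, 58, 56, 58]
t=5: [72, 67, 76, 78, 76]
t=6: [50, 55, 47, 45, 47]
t=7: [90, 86, 88, 86, 88]
t=8: [20, 24, 22, 24, 22]
t=9: [39, 43, 41, 43, 41]

Answer: x_1(9) = 43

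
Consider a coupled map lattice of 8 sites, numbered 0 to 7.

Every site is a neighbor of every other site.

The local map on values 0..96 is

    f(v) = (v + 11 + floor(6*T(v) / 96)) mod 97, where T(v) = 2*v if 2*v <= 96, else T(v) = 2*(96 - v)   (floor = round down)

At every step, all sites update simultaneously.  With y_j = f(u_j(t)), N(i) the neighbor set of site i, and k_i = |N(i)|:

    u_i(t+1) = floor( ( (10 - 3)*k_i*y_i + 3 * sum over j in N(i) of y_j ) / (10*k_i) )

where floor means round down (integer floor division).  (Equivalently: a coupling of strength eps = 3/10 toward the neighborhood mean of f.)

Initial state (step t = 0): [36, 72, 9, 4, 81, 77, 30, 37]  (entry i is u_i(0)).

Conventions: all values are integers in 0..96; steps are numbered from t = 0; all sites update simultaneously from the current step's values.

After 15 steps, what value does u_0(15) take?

Simulating step by step:
t=0: [36, 72, 9, 4, 81, 77, 30, 37]
t=1: [52, 75, 33, 29, 80, 78, 48, 53]
t=2: [68, 82, 55, 52, 85, 84, 66, 69]
t=3: [78, 86, 71, 69, 24, 87, 77, 79]
t=4: [80, 21, 76, 75, 45, 21, 79, 81]
t=5: [86, 47, 83, 82, 65, 47, 85, 86]
t=6: [17, 58, 79, 78, 68, 58, 16, 17]
t=7: [41, 69, 81, 81, 75, 69, 40, 41]
t=8: [63, 80, 87, 87, 83, 80, 62, 63]
t=9: [73, 83, 23, 23, 84, 83, 72, 73]
t=10: [82, 88, 50, 50, 89, 88, 82, 82]
t=11: [79, 20, 61, 61, 20, 20, 79, 79]
t=12: [83, 44, 72, 72, 44, 44, 83, 83]
t=13: [89, 66, 83, 83, 66, 66, 89, 89]
t=14: [20, 71, 81, 81, 71, 71, 20, 20]
t=15: [44, 79, 84, 84, 79, 79, 44, 44]

Answer: u_0(15) = 44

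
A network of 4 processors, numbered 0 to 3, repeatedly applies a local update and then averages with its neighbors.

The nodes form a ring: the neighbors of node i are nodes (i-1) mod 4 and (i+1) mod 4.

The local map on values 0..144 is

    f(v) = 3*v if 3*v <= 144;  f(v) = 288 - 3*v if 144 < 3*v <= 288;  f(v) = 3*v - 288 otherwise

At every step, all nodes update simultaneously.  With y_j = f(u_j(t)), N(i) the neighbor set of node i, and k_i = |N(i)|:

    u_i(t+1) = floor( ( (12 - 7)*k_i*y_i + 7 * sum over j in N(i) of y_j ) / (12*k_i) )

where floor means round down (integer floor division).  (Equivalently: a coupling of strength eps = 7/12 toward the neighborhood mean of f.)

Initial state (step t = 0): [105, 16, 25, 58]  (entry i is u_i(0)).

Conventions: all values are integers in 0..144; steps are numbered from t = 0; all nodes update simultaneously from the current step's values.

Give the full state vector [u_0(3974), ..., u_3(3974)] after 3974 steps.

Answer: [45, 45, 45, 45]
Key observation: The state at step 18, [99, 99, 99, 99], reappears at step 26: the system is in a cycle of period 8 from step 18 on.  Therefore the state at step 3974 equals the state at step 18 + ((3974 - 18) mod 8) = 22, which is [45, 45, 45, 45].

Derivation:
t=0: [105, 16, 25, 58]
t=1: [58, 49, 78, 77]
t=2: [105, 107, 80, 72]
t=3: [41, 35, 50, 51]
t=4: [121, 119, 127, 132]
t=5: [82, 77, 90, 94]
t=6: [35, 41, 25, 20]
t=7: [97, 103, 84, 77]
t=8: [24, 20, 37, 35]
t=9: [78, 78, 94, 97]
t=10: [39, 40, 19, 18]
t=11: [99, 100, 74, 73]
t=12: [27, 26, 51, 50]
t=13: [96, 95, 119, 120]
t=14: [21, 21, 50, 50]
t=15: [84, 84, 116, 116]
t=16: [43, 43, 53, 53]
t=17: [129, 129, 129, 129]
t=18: [99, 99, 99, 99]
t=19: [9, 9, 9, 9]
t=20: [27, 27, 27, 27]
t=21: [81, 81, 81, 81]
t=22: [45, 45, 45, 45]
t=23: [135, 135, 135, 135]
t=24: [117, 117, 117, 117]
t=25: [63, 63, 63, 63]
t=26: [99, 99, 99, 99]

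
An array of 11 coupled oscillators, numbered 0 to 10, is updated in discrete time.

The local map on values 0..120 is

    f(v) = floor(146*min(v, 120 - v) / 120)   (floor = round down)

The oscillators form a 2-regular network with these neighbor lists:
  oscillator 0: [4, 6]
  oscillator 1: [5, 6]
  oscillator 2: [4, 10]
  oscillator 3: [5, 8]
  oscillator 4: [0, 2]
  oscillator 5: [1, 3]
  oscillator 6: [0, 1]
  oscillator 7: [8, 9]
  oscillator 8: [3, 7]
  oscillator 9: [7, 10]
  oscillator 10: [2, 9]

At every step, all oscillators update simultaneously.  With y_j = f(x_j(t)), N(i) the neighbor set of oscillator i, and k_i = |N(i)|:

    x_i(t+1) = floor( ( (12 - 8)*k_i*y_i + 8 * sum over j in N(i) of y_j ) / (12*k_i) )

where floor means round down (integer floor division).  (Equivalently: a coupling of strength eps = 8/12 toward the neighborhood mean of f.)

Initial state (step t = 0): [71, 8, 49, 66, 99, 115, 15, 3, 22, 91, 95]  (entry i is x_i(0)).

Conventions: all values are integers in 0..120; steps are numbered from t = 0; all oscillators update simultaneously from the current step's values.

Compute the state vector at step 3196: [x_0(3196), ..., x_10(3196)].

Answer: [59, 59, 62, 62, 60, 60, 59, 67, 65, 67, 65]
Key observation: The state at step 26, [59, 59, 62, 62, 60, 60, 59, 67, 65, 67, 65], reappears at step 28: the system is in a cycle of period 2 from step 26 on.  Therefore the state at step 3196 equals the state at step 26 + ((3196 - 26) mod 2) = 26, which is [59, 59, 62, 62, 60, 60, 59, 67, 65, 67, 65].

Derivation:
t=0: [71, 8, 49, 66, 99, 115, 15, 3, 22, 91, 95]
t=1: [34, 11, 38, 32, 47, 26, 28, 21, 31, 22, 41]
t=2: [44, 26, 50, 35, 48, 27, 29, 29, 33, 33, 40]
t=3: [48, 32, 55, 38, 57, 35, 39, 38, 39, 41, 49]
t=4: [58, 42, 64, 45, 64, 42, 47, 47, 46, 51, 58]
t=5: [65, 53, 68, 53, 68, 52, 59, 58, 55, 63, 66]
t=6: [66, 66, 63, 64, 64, 63, 67, 68, 66, 68, 65]
t=7: [65, 66, 67, 67, 67, 67, 64, 63, 65, 64, 66]
t=8: [66, 65, 64, 64, 64, 64, 66, 67, 66, 67, 65]
t=9: [66, 66, 67, 67, 67, 67, 65, 64, 65, 64, 66]
t=10: [65, 65, 64, 64, 64, 64, 65, 67, 66, 67, 65]
t=11: [66, 66, 67, 67, 67, 67, 66, 64, 65, 64, 66]
t=12: [64, 64, 64, 64, 64, 64, 65, 67, 66, 67, 65]
t=13: [67, 67, 67, 67, 68, 68, 67, 64, 65, 64, 66]
t=14: [63, 63, 64, 64, 63, 63, 64, 67, 66, 67, 65]
t=15: [68, 68, 67, 67, 68, 68, 68, 64, 65, 64, 66]
t=16: [63, 63, 64, 64, 63, 63, 63, 67, 66, 67, 65]
t=17: [69, 69, 67, 67, 68, 68, 69, 64, 65, 64, 66]
t=18: [62, 62, 64, 64, 63, 63, 62, 67, 66, 67, 65]
t=19: [69, 69, 67, 67, 69, 69, 70, 64, 65, 64, 66]
t=20: [61, 61, 63, 64, 62, 62, 61, 67, 66, 67, 65]
t=21: [70, 70, 68, 67, 70, 69, 71, 64, 65, 64, 66]
t=22: [59, 60, 62, 64, 61, 62, 59, 67, 66, 67, 65]
t=23: [71, 71, 69, 67, 70, 70, 71, 64, 65, 64, 66]
t=24: [59, 59, 62, 63, 60, 61, 59, 67, 66, 67, 65]
t=25: [71, 71, 69, 68, 71, 70, 71, 64, 66, 64, 66]
t=26: [59, 59, 62, 62, 60, 60, 59, 67, 65, 67, 65]
t=27: [71, 71, 69, 69, 71, 71, 71, 64, 66, 64, 66]
t=28: [59, 59, 62, 62, 60, 60, 59, 67, 65, 67, 65]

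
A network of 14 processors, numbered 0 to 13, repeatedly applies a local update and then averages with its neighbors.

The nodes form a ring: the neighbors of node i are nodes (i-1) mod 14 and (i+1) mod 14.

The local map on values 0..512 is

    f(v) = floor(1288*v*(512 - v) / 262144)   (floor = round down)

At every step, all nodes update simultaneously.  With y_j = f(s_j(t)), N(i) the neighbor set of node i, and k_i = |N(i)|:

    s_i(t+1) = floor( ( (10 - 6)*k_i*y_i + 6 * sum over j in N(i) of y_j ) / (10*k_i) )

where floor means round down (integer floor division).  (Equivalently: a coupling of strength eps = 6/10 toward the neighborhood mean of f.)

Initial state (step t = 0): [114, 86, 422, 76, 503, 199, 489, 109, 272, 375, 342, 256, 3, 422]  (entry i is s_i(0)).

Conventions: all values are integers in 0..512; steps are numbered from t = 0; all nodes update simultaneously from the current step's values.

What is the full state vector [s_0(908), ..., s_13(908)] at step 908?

Simulating step by step:
t=0: [114, 86, 422, 76, 503, 199, 489, 109, 272, 375, 342, 256, 3, 422]
t=1: [198, 194, 177, 127, 149, 145, 178, 198, 268, 282, 286, 216, 155, 143]
t=2: [290, 300, 279, 262, 256, 271, 286, 305, 315, 318, 316, 302, 280, 276]
t=3: [316, 315, 317, 320, 321, 319, 315, 310, 305, 303, 305, 311, 316, 318]
t=4: [303, 303, 302, 301, 301, 302, 304, 307, 309, 310, 309, 307, 304, 303]
t=5: [311, 311, 311, 311, 311, 311, 310, 309, 308, 307, 308, 309, 310, 310]
t=6: [307, 307, 307, 307, 307, 307, 307, 307, 308, 308, 308, 307, 307, 307]
t=7: [309, 309, 309, 309, 309, 309, 309, 308, 308, 308, 308, 308, 309, 309]
t=8: [308, 308, 308, 308, 308, 308, 308, 308, 308, 308, 308, 308, 308, 308]
t=9: [308, 308, 308, 308, 308, 308, 308, 308, 308, 308, 308, 308, 308, 308]

Answer: [308, 308, 308, 308, 308, 308, 308, 308, 308, 308, 308, 308, 308, 308]
Key observation: The state at step 8, [308, 308, 308, 308, 308, 308, 308, 308, 308, 308, 308, 308, 308, 308], reappears at step 9: the system is in a cycle of period 1 from step 8 on.  Therefore the state at step 908 equals the state at step 8 + ((908 - 8) mod 1) = 8, which is [308, 308, 308, 308, 308, 308, 308, 308, 308, 308, 308, 308, 308, 308].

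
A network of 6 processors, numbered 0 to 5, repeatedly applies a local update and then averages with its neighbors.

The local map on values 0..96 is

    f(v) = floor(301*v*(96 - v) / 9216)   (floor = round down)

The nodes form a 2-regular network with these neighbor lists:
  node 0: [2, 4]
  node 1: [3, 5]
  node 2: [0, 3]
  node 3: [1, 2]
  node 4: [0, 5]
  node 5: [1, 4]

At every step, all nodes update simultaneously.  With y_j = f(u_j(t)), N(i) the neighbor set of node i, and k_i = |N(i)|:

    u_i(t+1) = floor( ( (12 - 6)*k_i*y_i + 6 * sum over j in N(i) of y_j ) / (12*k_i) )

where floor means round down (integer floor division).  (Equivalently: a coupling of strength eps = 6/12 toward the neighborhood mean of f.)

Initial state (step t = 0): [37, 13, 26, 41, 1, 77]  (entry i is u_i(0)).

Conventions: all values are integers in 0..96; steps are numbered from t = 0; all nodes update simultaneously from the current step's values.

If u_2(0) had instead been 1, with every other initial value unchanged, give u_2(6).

Simulating step by step:
t=0: [37, 13, 1, 41, 1, 77]
t=1: [37, 47, 37, 46, 31, 33]
t=2: [69, 73, 72, 74, 67, 68]
t=3: [59, 55, 56, 54, 62, 60]
t=4: [70, 72, 72, 73, 69, 70]
t=5: [58, 56, 56, 55, 59, 58]
t=6: [71, 72, 72, 73, 71, 71]

Answer: u_2(6) = 72
Key observation: This trace re-runs the system from the modified initial state.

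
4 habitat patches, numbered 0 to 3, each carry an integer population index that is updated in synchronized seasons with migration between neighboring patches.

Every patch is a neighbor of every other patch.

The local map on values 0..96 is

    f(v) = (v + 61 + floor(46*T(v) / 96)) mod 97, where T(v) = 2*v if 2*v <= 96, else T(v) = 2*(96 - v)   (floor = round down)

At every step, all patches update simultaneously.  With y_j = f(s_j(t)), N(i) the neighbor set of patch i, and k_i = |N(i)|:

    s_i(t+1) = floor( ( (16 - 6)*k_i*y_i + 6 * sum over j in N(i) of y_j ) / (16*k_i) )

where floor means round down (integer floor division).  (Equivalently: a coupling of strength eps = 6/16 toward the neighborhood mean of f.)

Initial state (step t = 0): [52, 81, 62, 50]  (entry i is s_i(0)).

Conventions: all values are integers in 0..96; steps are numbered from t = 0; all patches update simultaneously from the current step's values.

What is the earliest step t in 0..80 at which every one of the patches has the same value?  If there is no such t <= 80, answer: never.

Simulating step by step:
t=0: [52, 81, 62, 50]  (not all equal)
t=1: [58, 58, 58, 58]  (all equal)

Answer: 1
Key observation: Synchronization is absorbing here: once all patches are equal they stay equal, and step 1 is the first all-equal step.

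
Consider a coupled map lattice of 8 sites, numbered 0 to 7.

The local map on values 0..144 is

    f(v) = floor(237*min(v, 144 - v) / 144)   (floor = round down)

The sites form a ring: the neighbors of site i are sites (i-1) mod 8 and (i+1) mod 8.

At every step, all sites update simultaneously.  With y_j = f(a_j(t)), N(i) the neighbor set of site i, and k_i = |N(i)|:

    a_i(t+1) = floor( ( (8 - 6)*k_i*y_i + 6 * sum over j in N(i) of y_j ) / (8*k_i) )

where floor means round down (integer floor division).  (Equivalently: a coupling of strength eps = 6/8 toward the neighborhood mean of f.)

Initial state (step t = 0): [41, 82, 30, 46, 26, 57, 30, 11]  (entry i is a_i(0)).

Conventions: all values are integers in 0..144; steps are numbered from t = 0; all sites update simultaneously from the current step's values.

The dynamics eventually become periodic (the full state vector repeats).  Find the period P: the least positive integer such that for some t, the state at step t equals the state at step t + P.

Answer: 8
Key observation: The state at step 13, [113, 113, 113, 113, 113, 113, 113, 113], reappears at step 21 — and no state repeats earlier — so the cycle the system enters has period 8.

Derivation:
t=0: [41, 82, 30, 46, 26, 57, 30, 11]
t=1: [61, 69, 78, 52, 73, 57, 53, 48]
t=2: [97, 106, 101, 105, 95, 99, 86, 89]
t=3: [76, 70, 64, 72, 71, 84, 85, 87]
t=4: [105, 109, 113, 112, 110, 104, 95, 101]
t=5: [63, 57, 53, 52, 57, 66, 70, 71]
t=6: [104, 94, 88, 88, 95, 105, 112, 110]
t=7: [67, 79, 88, 87, 78, 65, 57, 57]
t=8: [102, 102, 97, 98, 101, 101, 97, 99]
t=9: [70, 72, 73, 73, 71, 72, 73, 73]
t=10: [116, 116, 116, 116, 116, 116, 116, 115]
t=11: [46, 46, 46, 46, 46, 46, 46, 46]
t=12: [75, 75, 75, 75, 75, 75, 75, 75]
t=13: [113, 113, 113, 113, 113, 113, 113, 113]
t=14: [51, 51, 51, 51, 51, 51, 51, 51]
t=15: [83, 83, 83, 83, 83, 83, 83, 83]
t=16: [100, 100, 100, 100, 100, 100, 100, 100]
t=17: [72, 72, 72, 72, 72, 72, 72, 72]
t=18: [118, 118, 118, 118, 118, 118, 118, 118]
t=19: [42, 42, 42, 42, 42, 42, 42, 42]
t=20: [69, 69, 69, 69, 69, 69, 69, 69]
t=21: [113, 113, 113, 113, 113, 113, 113, 113]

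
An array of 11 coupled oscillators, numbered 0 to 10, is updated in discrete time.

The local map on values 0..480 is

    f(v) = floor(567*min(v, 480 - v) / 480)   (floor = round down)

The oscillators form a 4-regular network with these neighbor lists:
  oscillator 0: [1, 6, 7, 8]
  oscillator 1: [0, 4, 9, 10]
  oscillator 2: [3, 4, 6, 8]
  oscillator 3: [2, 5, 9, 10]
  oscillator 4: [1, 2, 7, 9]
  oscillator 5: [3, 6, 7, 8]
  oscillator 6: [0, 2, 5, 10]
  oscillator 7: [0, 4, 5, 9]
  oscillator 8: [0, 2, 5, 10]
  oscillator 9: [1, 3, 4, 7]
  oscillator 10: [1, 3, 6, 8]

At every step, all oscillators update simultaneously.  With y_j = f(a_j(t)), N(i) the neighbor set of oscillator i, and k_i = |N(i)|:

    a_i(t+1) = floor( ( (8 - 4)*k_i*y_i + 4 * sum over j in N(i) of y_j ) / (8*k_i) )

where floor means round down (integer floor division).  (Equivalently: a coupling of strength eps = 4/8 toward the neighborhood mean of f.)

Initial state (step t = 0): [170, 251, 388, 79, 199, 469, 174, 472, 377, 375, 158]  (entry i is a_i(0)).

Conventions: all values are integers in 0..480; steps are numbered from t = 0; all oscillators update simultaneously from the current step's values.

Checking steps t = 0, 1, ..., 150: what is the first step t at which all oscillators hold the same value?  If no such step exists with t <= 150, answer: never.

Simulating step by step:
t=0: [170, 251, 388, 79, 199, 469, 174, 472, 377, 375, 158]  (not all equal)
t=1: [175, 228, 135, 100, 181, 59, 165, 75, 123, 137, 179]  (not all equal)
t=2: [190, 233, 163, 134, 191, 102, 177, 125, 153, 166, 196]  (not all equal)
t=3: [213, 247, 192, 171, 213, 146, 200, 169, 185, 198, 218]  (not all equal)
t=4: [241, 261, 226, 211, 242, 192, 231, 212, 222, 232, 244]  (not all equal)
t=5: [271, 268, 266, 255, 271, 242, 267, 257, 262, 266, 269]  (not all equal)
t=6: [250, 249, 253, 261, 250, 270, 254, 259, 257, 254, 252]  (not all equal)
t=7: [268, 270, 266, 260, 268, 255, 265, 262, 263, 265, 266]  (not all equal)
t=8: [251, 249, 253, 257, 251, 260, 253, 255, 255, 253, 253]  (not all equal)
t=9: [268, 270, 267, 264, 269, 262, 267, 265, 265, 267, 267]  (not all equal)
t=10: [250, 249, 251, 253, 249, 255, 251, 252, 252, 251, 251]  (not all equal)
t=11: [270, 271, 269, 268, 271, 267, 269, 269, 269, 270, 269]  (not all equal)
t=12: [248, 246, 248, 249, 247, 250, 249, 248, 249, 247, 248]  (not all equal)
t=13: [273, 275, 273, 272, 274, 271, 272, 273, 272, 274, 273]  (not all equal)
t=14: [244, 242, 244, 244, 243, 245, 244, 244, 244, 243, 244]  (not all equal)
t=15: [278, 279, 278, 278, 279, 277, 277, 278, 277, 279, 278]  (not all equal)
t=16: [238, 237, 238, 238, 237, 238, 238, 237, 238, 237, 238]  (not all equal)
t=17: [280, 279, 280, 280, 279, 280, 281, 279, 281, 279, 280]  (not all equal)
t=18: [236, 236, 235, 236, 236, 235, 235, 236, 235, 236, 235]  (not all equal)
t=19: [277, 277, 277, 277, 277, 277, 277, 277, 277, 278, 277]  (not all equal)
t=20: [239, 238, 239, 238, 238, 239, 239, 238, 239, 238, 239]  (not all equal)
t=21: [281, 281, 281, 281, 281, 281, 282, 281, 282, 281, 281]  (not all equal)
t=22: [234, 235, 234, 235, 235, 234, 234, 235, 234, 235, 234]  (not all equal)
t=23: [276, 276, 276, 276, 276, 276, 276, 276, 276, 277, 276]  (not all equal)
t=24: [240, 239, 240, 239, 239, 240, 240, 239, 240, 239, 240]  (not all equal)
t=25: [282, 282, 282, 282, 282, 282, 283, 282, 283, 282, 282]  (not all equal)
t=26: [232, 233, 232, 233, 233, 232, 232, 233, 232, 233, 232]  (not all equal)
t=27: [274, 274, 274, 274, 274, 274, 274, 274, 274, 275, 274]  (not all equal)
t=28: [243, 242, 243, 242, 242, 243, 243, 242, 243, 242, 243]  (not all equal)
t=29: [279, 280, 279, 280, 280, 279, 279, 280, 279, 281, 279]  (not all equal)
t=30: [236, 236, 236, 236, 236, 236, 237, 236, 237, 235, 236]  (not all equal)
t=31: [278, 277, 278, 277, 277, 278, 278, 277, 278, 277, 278]  (not all equal)
t=32: [238, 238, 238, 238, 238, 238, 238, 238, 238, 239, 238]  (not all equal)
t=33: [281, 281, 281, 281, 281, 281, 281, 281, 281, 281, 281]  (all equal)

Answer: 33
Key observation: Synchronization is absorbing here: once all oscillators are equal they stay equal, and step 33 is the first all-equal step.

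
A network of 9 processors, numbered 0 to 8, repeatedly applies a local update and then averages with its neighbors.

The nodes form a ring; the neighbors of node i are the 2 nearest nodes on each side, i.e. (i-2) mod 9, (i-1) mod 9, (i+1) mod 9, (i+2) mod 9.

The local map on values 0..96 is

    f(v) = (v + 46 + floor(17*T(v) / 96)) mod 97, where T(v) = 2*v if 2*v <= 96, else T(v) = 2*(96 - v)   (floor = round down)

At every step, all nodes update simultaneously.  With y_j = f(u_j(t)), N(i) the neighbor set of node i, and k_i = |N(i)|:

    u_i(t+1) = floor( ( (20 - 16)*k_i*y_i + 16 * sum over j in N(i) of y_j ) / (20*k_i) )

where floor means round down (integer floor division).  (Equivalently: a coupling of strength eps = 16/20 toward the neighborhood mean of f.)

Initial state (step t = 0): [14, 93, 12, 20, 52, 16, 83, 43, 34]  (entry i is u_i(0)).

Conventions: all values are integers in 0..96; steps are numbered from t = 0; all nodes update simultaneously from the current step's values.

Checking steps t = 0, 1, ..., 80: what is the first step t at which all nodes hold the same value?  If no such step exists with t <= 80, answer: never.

Simulating step by step:
t=0: [14, 93, 12, 20, 52, 16, 83, 43, 34]  (not all equal)
t=1: [53, 66, 51, 52, 50, 39, 43, 53, 48]  (not all equal)
t=2: [17, 17, 17, 14, 10, 11, 10, 11, 16]  (not all equal)
t=3: [66, 67, 66, 64, 62, 60, 61, 63, 64]  (not all equal)
t=4: [24, 24, 24, 23, 23, 22, 22, 23, 24]  (not all equal)
t=5: [77, 77, 77, 77, 76, 76, 76, 76, 77]  (not all equal)
t=6: [32, 32, 32, 32, 32, 32, 32, 32, 32]  (all equal)

Answer: 6
Key observation: Synchronization is absorbing here: once all nodes are equal they stay equal, and step 6 is the first all-equal step.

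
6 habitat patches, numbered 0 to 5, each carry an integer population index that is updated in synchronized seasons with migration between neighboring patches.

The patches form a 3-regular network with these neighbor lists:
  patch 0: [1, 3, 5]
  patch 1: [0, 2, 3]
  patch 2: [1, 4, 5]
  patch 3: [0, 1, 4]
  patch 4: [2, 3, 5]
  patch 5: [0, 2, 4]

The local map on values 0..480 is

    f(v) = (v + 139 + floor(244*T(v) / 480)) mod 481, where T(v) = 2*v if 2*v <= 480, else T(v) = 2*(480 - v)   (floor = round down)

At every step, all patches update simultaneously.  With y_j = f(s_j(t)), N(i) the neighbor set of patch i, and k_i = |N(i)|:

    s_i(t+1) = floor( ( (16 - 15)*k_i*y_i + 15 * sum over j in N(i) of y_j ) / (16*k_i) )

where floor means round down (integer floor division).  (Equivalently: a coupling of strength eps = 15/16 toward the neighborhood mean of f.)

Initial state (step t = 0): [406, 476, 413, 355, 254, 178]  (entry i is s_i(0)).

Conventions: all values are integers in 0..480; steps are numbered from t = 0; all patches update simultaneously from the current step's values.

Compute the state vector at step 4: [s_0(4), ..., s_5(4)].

Simulating step by step:
t=0: [406, 476, 413, 355, 254, 178]
t=1: [100, 139, 100, 139, 101, 131]
t=2: [409, 369, 385, 370, 384, 344]
t=3: [139, 139, 139, 139, 139, 139]
t=4: [419, 419, 419, 419, 419, 419]

Answer: [419, 419, 419, 419, 419, 419]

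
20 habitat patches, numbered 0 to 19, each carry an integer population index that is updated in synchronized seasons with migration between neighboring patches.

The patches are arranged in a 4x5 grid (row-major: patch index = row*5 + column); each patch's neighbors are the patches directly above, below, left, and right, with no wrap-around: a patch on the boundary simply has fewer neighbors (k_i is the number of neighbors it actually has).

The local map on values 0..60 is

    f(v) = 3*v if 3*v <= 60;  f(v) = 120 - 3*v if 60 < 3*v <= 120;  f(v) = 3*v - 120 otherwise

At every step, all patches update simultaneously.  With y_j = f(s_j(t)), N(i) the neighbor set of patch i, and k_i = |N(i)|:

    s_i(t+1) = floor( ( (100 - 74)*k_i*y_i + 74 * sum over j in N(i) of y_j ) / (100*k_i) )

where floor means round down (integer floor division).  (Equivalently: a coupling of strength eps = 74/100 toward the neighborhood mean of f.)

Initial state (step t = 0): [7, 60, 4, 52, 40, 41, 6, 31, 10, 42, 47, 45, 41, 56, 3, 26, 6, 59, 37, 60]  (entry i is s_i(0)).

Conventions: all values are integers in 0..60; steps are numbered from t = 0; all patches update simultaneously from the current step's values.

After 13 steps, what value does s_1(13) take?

Answer: s_1(13) = 19

Derivation:
t=0: [7, 60, 4, 52, 40, 41, 6, 31, 10, 42, 47, 45, 41, 56, 3, 26, 6, 59, 37, 60]
t=1: [28, 28, 33, 19, 15, 15, 24, 18, 29, 11, 20, 15, 27, 21, 30, 25, 32, 22, 43, 22]
t=2: [39, 35, 41, 39, 45, 47, 45, 40, 45, 35, 48, 43, 48, 35, 43, 42, 41, 31, 43, 28]
t=3: [14, 9, 5, 8, 10, 15, 12, 10, 10, 13, 15, 14, 15, 14, 18, 11, 11, 15, 21, 16]
t=4: [37, 29, 23, 24, 31, 42, 36, 31, 32, 38, 41, 40, 41, 45, 45, 37, 38, 45, 48, 53]
t=5: [16, 26, 39, 37, 27, 7, 15, 23, 24, 17, 4, 4, 11, 16, 18, 5, 7, 12, 23, 24]
t=6: [35, 34, 25, 24, 32, 31, 35, 37, 41, 48, 14, 23, 35, 46, 50, 16, 21, 35, 45, 51]
t=7: [20, 23, 30, 30, 32, 24, 23, 16, 19, 20, 42, 37, 21, 16, 26, 49, 42, 25, 20, 25]
t=8: [52, 48, 39, 35, 39, 41, 42, 48, 49, 45, 22, 24, 42, 52, 48, 11, 21, 42, 49, 49]
t=9: [19, 17, 16, 12, 11, 24, 19, 14, 23, 17, 34, 35, 22, 24, 25, 49, 36, 23, 24, 25]
t=10: [51, 53, 44, 41, 40, 45, 43, 49, 46, 45, 26, 29, 42, 49, 47, 18, 26, 41, 48, 46]
t=11: [28, 23, 20, 8, 6, 24, 23, 15, 18, 13, 36, 26, 18, 19, 20, 45, 33, 18, 18, 21]
t=12: [45, 49, 45, 38, 27, 36, 47, 52, 44, 42, 29, 36, 50, 55, 53, 16, 32, 45, 55, 57]
t=13: [18, 19, 20, 17, 14, 20, 21, 23, 20, 23, 26, 23, 27, 35, 35, 33, 24, 28, 39, 44]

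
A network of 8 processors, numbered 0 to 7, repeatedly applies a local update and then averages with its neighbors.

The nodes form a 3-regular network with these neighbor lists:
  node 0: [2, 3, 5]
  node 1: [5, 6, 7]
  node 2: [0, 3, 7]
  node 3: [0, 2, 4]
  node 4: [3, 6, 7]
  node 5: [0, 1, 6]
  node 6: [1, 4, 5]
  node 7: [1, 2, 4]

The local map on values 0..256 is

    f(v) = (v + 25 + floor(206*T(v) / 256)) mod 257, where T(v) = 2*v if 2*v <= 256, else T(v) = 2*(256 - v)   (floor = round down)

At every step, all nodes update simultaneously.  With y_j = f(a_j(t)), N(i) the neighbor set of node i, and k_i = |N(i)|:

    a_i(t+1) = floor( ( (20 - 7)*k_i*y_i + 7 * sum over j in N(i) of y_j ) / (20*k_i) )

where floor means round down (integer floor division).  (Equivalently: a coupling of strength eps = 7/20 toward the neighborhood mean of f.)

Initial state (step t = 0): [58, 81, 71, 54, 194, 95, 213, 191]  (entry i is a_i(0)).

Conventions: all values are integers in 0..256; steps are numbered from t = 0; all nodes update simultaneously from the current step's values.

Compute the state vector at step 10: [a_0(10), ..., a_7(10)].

Simulating step by step:
t=0: [58, 81, 71, 54, 194, 95, 213, 191]
t=1: [159, 168, 183, 159, 72, 63, 68, 100]
t=2: [93, 98, 66, 96, 174, 165, 187, 59]
t=3: [40, 52, 152, 44, 78, 62, 63, 149]
t=4: [131, 158, 98, 142, 196, 176, 189, 113]
t=5: [86, 77, 44, 81, 64, 75, 66, 59]
t=6: [231, 215, 167, 221, 196, 221, 202, 180]
t=7: [44, 51, 68, 49, 58, 45, 54, 67]
t=8: [148, 161, 188, 159, 174, 146, 162, 191]
t=9: [85, 80, 69, 80, 73, 88, 81, 66]
t=10: [240, 231, 212, 229, 217, 248, 235, 204]

Answer: [240, 231, 212, 229, 217, 248, 235, 204]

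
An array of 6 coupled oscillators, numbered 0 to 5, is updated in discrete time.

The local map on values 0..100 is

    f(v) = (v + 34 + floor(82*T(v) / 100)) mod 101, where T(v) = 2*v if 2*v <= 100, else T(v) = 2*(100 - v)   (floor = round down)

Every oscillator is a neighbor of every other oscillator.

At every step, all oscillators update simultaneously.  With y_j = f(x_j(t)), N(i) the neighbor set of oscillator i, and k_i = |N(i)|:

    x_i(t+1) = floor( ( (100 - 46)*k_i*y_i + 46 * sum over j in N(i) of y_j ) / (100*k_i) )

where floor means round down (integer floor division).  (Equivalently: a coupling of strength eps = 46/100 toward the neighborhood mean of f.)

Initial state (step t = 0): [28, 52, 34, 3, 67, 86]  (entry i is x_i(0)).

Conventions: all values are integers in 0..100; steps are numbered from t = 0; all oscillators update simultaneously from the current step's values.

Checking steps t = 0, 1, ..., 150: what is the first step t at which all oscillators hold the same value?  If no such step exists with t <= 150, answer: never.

Simulating step by step:
t=0: [28, 52, 34, 3, 67, 86]  (not all equal)
t=1: [23, 49, 30, 39, 45, 39]  (not all equal)
t=2: [68, 54, 31, 42, 49, 42]  (not all equal)
t=3: [49, 53, 31, 44, 53, 44]  (not all equal)
t=4: [55, 55, 33, 49, 55, 49]  (not all equal)
t=5: [57, 57, 39, 57, 57, 57]  (not all equal)
t=6: [57, 57, 46, 57, 57, 57]  (not all equal)
t=7: [59, 59, 56, 59, 59, 59]  (not all equal)
t=8: [59, 59, 60, 59, 59, 59]  (not all equal)
t=9: [58, 58, 58, 58, 58, 58]  (all equal)

Answer: 9
Key observation: Synchronization is absorbing here: once all oscillators are equal they stay equal, and step 9 is the first all-equal step.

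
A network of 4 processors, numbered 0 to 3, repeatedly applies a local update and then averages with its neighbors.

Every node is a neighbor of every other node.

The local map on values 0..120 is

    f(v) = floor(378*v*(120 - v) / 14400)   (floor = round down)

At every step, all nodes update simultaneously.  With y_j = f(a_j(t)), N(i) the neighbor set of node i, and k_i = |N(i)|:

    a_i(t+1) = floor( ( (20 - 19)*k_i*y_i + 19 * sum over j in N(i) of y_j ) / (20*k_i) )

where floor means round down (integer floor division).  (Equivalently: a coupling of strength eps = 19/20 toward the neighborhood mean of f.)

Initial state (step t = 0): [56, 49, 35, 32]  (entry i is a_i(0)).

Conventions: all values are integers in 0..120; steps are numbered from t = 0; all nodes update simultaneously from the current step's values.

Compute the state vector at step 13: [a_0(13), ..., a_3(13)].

Simulating step by step:
t=0: [56, 49, 35, 32]
t=1: [81, 82, 85, 86]
t=2: [78, 78, 79, 80]
t=3: [84, 84, 84, 84]
t=4: [79, 79, 79, 79]
t=5: [85, 85, 85, 85]
t=6: [78, 78, 78, 78]
t=7: [85, 85, 85, 85]
t=8: [78, 78, 78, 78]
t=9: [85, 85, 85, 85]
t=10: [78, 78, 78, 78]
t=11: [85, 85, 85, 85]
t=12: [78, 78, 78, 78]
t=13: [85, 85, 85, 85]

Answer: [85, 85, 85, 85]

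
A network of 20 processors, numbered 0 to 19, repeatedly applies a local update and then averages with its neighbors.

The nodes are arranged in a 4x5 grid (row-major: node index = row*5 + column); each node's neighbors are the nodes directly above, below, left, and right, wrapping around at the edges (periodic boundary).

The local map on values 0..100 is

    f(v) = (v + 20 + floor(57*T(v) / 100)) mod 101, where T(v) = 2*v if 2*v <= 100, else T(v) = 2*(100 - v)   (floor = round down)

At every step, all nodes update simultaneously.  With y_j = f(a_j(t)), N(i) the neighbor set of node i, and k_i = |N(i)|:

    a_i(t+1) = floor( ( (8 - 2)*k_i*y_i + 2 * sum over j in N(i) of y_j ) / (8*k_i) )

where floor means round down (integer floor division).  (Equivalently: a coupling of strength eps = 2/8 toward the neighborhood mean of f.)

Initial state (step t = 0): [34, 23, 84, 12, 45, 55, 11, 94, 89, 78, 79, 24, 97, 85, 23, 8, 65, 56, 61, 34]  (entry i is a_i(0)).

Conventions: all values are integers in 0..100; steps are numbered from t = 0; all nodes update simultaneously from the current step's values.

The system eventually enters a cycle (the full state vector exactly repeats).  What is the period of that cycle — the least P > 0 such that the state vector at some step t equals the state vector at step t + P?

Simulating step by step:
t=0: [34, 23, 84, 12, 45, 55, 11, 94, 89, 78, 79, 24, 97, 85, 23, 8, 65, 56, 61, 34]
t=1: [78, 62, 25, 38, 26, 29, 43, 20, 21, 24, 28, 59, 22, 24, 61, 42, 29, 24, 29, 78]
t=2: [28, 29, 64, 18, 63, 72, 20, 59, 60, 68, 67, 32, 64, 68, 33, 18, 69, 72, 71, 28]
t=3: [70, 73, 29, 49, 32, 28, 60, 26, 26, 27, 33, 74, 27, 27, 76, 56, 32, 22, 28, 71]
t=4: [30, 30, 73, 37, 75, 72, 30, 72, 72, 74, 76, 33, 72, 73, 33, 32, 74, 70, 71, 30]
t=5: [76, 76, 30, 79, 34, 29, 76, 25, 26, 26, 34, 76, 26, 26, 76, 79, 34, 22, 31, 76]
t=6: [30, 30, 74, 36, 77, 74, 28, 70, 71, 73, 78, 34, 71, 72, 33, 30, 77, 71, 76, 30]
t=7: [76, 75, 30, 78, 34, 29, 73, 26, 27, 26, 34, 78, 27, 26, 76, 76, 34, 22, 30, 76]
t=8: [30, 30, 74, 37, 77, 74, 29, 72, 73, 73, 78, 34, 72, 72, 33, 30, 77, 71, 74, 30]
t=9: [76, 76, 30, 79, 34, 29, 75, 25, 26, 26, 34, 78, 26, 26, 76, 76, 34, 22, 30, 76]
t=10: [30, 30, 74, 36, 77, 74, 28, 70, 71, 73, 78, 34, 71, 72, 33, 30, 77, 71, 74, 30]
t=11: [76, 75, 30, 78, 34, 29, 73, 26, 27, 26, 34, 78, 27, 26, 76, 76, 34, 22, 30, 76]

Answer: 4
Key observation: The state at step 7, [76, 75, 30, 78, 34, 29, 73, 26, 27, 26, 34, 78, 27, 26, 76, 76, 34, 22, 30, 76], reappears at step 11 — and no state repeats earlier — so the cycle the system enters has period 4.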